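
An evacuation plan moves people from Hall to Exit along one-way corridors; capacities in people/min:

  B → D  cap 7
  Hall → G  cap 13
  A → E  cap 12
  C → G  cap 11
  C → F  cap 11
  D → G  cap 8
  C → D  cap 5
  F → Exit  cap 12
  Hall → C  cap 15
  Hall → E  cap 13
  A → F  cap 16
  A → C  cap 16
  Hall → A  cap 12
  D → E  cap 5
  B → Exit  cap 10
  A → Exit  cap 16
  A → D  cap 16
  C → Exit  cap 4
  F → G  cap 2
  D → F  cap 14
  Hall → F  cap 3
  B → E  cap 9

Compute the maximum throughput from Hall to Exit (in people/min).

28

Augment Hall→A→Exit: bottleneck 12, flow now 12.
Augment Hall→C→Exit: bottleneck 4, flow now 16.
Augment Hall→F→Exit: bottleneck 3, flow now 19.
Augment Hall→C→F→Exit: bottleneck 9, flow now 28.
No augmenting path remains; maximum flow = 28.
In the residual graph, reachable from Hall: {Hall, C, D, E, F, G}.
Min-cut edges: Hall→A (12), C→Exit (4), F→Exit (12); capacity 12 + 4 + 12 = 28.
This cut is saturated, so no flow can exceed 28.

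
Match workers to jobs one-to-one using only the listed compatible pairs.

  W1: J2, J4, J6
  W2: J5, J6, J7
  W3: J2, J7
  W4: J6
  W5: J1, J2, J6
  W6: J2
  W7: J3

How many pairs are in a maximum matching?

7

Unit-capacity flow: source→left, listed edges, right→sink; max matching = max flow.
Augmenting path W1→J2 (+1); matched 1.
Augmenting path W2→J5 (+1); matched 2.
Augmenting path W3→J7 (+1); matched 3.
Augmenting path W4→J6 (+1); matched 4.
Augmenting path W5→J1 (+1); matched 5.
Augmenting path W7→J3 (+1); matched 6.
Augmenting path W6→J2→W1→J4 (+1); matched 7.
No augmenting path remains; maximum matching = 7.
König certificate: {W1, W2, W3, W4, W5, W6, W7} is a vertex cover of size 7 (every listed pair touches it), so no matching can be larger.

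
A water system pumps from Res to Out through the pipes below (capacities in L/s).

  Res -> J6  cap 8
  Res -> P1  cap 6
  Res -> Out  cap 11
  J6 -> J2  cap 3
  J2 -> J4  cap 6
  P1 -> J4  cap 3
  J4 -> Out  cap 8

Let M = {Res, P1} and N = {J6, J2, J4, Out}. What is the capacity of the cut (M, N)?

Edges leaving {Res, P1}: Res→J6 (8), Res→Out (11), P1→J4 (3).
Cut capacity = 8 + 11 + 3 = 22.

22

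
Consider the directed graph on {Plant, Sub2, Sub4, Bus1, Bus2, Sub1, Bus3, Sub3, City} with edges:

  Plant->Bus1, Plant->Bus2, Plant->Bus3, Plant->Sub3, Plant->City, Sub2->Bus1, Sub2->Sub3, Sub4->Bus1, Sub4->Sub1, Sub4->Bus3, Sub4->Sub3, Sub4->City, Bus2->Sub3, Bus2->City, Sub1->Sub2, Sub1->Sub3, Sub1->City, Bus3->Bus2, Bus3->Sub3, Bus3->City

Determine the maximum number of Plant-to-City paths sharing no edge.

Assign every edge capacity 1; by Menger, the answer equals the max flow.
Path Plant→City (+1); total 1.
Path Plant→Bus2→City (+1); total 2.
Path Plant→Bus3→City (+1); total 3.
No residual Plant→City path; max flow = 3.
Certifying cut of size 3: {Plant→Bus2, Plant→Bus3, Plant→City}.

3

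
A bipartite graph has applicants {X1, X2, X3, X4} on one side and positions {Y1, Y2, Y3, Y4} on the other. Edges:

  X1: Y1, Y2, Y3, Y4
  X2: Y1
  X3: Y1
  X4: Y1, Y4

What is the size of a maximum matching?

Unit-capacity flow: source→left, listed edges, right→sink; max matching = max flow.
Augmenting path X1→Y1 (+1); matched 1.
Augmenting path X4→Y4 (+1); matched 2.
Augmenting path X2→Y1→X1→Y2 (+1); matched 3.
No augmenting path remains; maximum matching = 3.
König certificate: {X1, X4, Y1} is a vertex cover of size 3 (every listed pair touches it), so no matching can be larger.

3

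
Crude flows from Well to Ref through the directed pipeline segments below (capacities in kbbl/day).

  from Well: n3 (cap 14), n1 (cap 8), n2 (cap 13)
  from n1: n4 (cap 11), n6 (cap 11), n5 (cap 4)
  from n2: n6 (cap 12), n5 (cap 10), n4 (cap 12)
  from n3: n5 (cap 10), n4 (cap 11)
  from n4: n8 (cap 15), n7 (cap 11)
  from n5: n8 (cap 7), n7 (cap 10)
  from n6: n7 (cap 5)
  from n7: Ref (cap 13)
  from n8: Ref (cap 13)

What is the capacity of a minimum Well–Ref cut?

26

Augment Well→n1→n4→n7→Ref: bottleneck 8, flow now 8.
Augment Well→n2→n4→n7→Ref: bottleneck 3, flow now 11.
Augment Well→n2→n4→n8→Ref: bottleneck 9, flow now 20.
Augment Well→n2→n5→n7→Ref: bottleneck 1, flow now 21.
Augment Well→n3→n4→n8→Ref: bottleneck 4, flow now 25.
Augment Well→n3→n5→n7→Ref: bottleneck 1, flow now 26.
No augmenting path remains; maximum flow = 26.
By max-flow min-cut, the minimum cut capacity equals the max flow.
In the residual graph, reachable from Well: {Well, n1, n2, n3, n4, n5, n6, n7, n8}.
Min-cut edges: n7→Ref (13), n8→Ref (13); capacity 13 + 13 = 26.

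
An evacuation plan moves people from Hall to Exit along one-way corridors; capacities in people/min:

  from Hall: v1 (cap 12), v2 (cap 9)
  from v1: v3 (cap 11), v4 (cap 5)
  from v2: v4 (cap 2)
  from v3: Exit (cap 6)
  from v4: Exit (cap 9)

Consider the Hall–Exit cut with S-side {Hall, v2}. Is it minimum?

Given cut capacity: 12 + 2 = 14.
Augment Hall→v1→v3→Exit: bottleneck 6, flow now 6.
Augment Hall→v1→v4→Exit: bottleneck 5, flow now 11.
Augment Hall→v2→v4→Exit: bottleneck 2, flow now 13.
No augmenting path remains; maximum flow = 13.
In the residual graph, reachable from Hall: {Hall, v1, v2, v3}.
Min-cut edges: v1→v4 (5), v2→v4 (2), v3→Exit (6); capacity 5 + 2 + 6 = 13.
Cut capacity 14 exceeds the max flow 13, so it is not minimum.

No — its capacity is 14, but the minimum cut has capacity 13.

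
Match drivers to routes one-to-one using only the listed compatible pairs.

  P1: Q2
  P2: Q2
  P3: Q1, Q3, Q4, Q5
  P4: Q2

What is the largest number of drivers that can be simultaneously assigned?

Unit-capacity flow: source→left, listed edges, right→sink; max matching = max flow.
Augmenting path P1→Q2 (+1); matched 1.
Augmenting path P3→Q1 (+1); matched 2.
No augmenting path remains; maximum matching = 2.
König certificate: {P3, Q2} is a vertex cover of size 2 (every listed pair touches it), so no matching can be larger.

2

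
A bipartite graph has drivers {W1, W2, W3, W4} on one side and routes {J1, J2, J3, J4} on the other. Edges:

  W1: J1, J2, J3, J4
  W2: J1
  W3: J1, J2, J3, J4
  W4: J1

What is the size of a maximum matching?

3

Unit-capacity flow: source→left, listed edges, right→sink; max matching = max flow.
Augmenting path W1→J1 (+1); matched 1.
Augmenting path W3→J2 (+1); matched 2.
Augmenting path W2→J1→W1→J3 (+1); matched 3.
No augmenting path remains; maximum matching = 3.
König certificate: {W1, W3, J1} is a vertex cover of size 3 (every listed pair touches it), so no matching can be larger.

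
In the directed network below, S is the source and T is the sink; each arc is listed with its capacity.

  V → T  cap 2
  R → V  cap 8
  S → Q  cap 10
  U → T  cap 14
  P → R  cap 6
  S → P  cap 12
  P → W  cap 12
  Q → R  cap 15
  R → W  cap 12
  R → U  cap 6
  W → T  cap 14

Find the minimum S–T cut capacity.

Augment S→P→W→T: bottleneck 12, flow now 12.
Augment S→Q→R→U→T: bottleneck 6, flow now 18.
Augment S→Q→R→V→T: bottleneck 2, flow now 20.
Augment S→Q→R→W→T: bottleneck 2, flow now 22.
No augmenting path remains; maximum flow = 22.
By max-flow min-cut, the minimum cut capacity equals the max flow.
In the residual graph, reachable from S: {S}.
Min-cut edges: S→P (12), S→Q (10); capacity 12 + 10 = 22.

22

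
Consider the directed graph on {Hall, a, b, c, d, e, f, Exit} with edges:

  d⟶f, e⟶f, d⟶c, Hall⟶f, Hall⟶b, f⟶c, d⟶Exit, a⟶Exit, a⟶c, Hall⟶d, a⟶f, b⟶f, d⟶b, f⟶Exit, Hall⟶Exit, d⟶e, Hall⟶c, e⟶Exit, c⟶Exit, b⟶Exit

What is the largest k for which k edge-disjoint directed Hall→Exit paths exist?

Assign every edge capacity 1; by Menger, the answer equals the max flow.
Path Hall→Exit (+1); total 1.
Path Hall→b→Exit (+1); total 2.
Path Hall→c→Exit (+1); total 3.
Path Hall→d→Exit (+1); total 4.
Path Hall→f→Exit (+1); total 5.
No residual Hall→Exit path; max flow = 5.
Certifying cut of size 5: {Hall→Exit, Hall→b, Hall→c, Hall→d, Hall→f}.

5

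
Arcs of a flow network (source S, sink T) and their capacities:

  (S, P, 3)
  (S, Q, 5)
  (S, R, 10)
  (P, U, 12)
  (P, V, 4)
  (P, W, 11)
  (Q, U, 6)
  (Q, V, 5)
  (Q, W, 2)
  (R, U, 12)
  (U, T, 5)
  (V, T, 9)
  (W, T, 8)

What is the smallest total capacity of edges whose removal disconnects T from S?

13

Augment S→P→U→T: bottleneck 3, flow now 3.
Augment S→Q→U→T: bottleneck 2, flow now 5.
Augment S→Q→V→T: bottleneck 3, flow now 8.
Augment S→R→U→P→V→T: bottleneck 3, flow now 11. (uses reverse residual edge)
Augment S→R→U→Q→V→T: bottleneck 2, flow now 13. (uses reverse residual edge)
No augmenting path remains; maximum flow = 13.
By max-flow min-cut, the minimum cut capacity equals the max flow.
In the residual graph, reachable from S: {S, R, U}.
Min-cut edges: S→P (3), S→Q (5), U→T (5); capacity 3 + 5 + 5 = 13.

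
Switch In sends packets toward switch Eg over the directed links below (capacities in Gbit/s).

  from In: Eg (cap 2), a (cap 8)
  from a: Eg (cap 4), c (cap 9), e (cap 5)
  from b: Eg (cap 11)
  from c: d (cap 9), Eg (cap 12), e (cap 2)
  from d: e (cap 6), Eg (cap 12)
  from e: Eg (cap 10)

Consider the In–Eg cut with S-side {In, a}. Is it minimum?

Given cut capacity: 2 + 9 + 5 + 4 = 20.
Augment In→Eg: bottleneck 2, flow now 2.
Augment In→a→Eg: bottleneck 4, flow now 6.
Augment In→a→c→Eg: bottleneck 4, flow now 10.
No augmenting path remains; maximum flow = 10.
In the residual graph, reachable from In: {In}.
Min-cut edges: In→a (8), In→Eg (2); capacity 8 + 2 = 10.
Cut capacity 20 exceeds the max flow 10, so it is not minimum.

No — its capacity is 20, but the minimum cut has capacity 10.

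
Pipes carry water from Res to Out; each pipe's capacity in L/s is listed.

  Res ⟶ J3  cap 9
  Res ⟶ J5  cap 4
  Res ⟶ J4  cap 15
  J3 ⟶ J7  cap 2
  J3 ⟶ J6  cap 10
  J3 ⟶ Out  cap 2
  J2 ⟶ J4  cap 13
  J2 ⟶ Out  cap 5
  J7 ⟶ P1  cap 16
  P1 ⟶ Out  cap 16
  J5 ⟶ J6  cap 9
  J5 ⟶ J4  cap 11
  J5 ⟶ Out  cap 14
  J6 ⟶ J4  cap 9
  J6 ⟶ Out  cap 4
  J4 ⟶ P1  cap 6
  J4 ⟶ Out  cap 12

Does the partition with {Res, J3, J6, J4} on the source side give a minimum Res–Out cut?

No — its capacity is 30, but the minimum cut has capacity 28.

Given cut capacity: 4 + 2 + 2 + 4 + 6 + 12 = 30.
Augment Res→J3→Out: bottleneck 2, flow now 2.
Augment Res→J5→Out: bottleneck 4, flow now 6.
Augment Res→J4→Out: bottleneck 12, flow now 18.
Augment Res→J3→J6→Out: bottleneck 4, flow now 22.
Augment Res→J4→P1→Out: bottleneck 3, flow now 25.
Augment Res→J3→J7→P1→Out: bottleneck 2, flow now 27.
Augment Res→J3→J6→J4→P1→Out: bottleneck 1, flow now 28.
No augmenting path remains; maximum flow = 28.
In the residual graph, reachable from Res: {Res}.
Min-cut edges: Res→J3 (9), Res→J5 (4), Res→J4 (15); capacity 9 + 4 + 15 = 28.
Cut capacity 30 exceeds the max flow 28, so it is not minimum.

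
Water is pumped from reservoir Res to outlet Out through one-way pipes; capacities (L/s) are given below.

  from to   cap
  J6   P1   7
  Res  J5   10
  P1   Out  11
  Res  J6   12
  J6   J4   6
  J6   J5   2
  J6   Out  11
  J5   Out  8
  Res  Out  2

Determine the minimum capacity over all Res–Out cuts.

Augment Res→Out: bottleneck 2, flow now 2.
Augment Res→J6→Out: bottleneck 11, flow now 13.
Augment Res→J5→Out: bottleneck 8, flow now 21.
Augment Res→J6→P1→Out: bottleneck 1, flow now 22.
No augmenting path remains; maximum flow = 22.
By max-flow min-cut, the minimum cut capacity equals the max flow.
In the residual graph, reachable from Res: {Res, J5}.
Min-cut edges: Res→J6 (12), Res→Out (2), J5→Out (8); capacity 12 + 2 + 8 = 22.

22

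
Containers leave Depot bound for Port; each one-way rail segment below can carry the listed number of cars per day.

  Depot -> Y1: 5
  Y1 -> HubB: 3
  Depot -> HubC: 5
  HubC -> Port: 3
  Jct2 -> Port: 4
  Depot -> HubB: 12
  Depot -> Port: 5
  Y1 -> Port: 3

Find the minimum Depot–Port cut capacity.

Augment Depot→Port: bottleneck 5, flow now 5.
Augment Depot→Y1→Port: bottleneck 3, flow now 8.
Augment Depot→HubC→Port: bottleneck 3, flow now 11.
No augmenting path remains; maximum flow = 11.
By max-flow min-cut, the minimum cut capacity equals the max flow.
In the residual graph, reachable from Depot: {Depot, HubB, Y1, HubC}.
Min-cut edges: Depot→Port (5), Y1→Port (3), HubC→Port (3); capacity 5 + 3 + 3 = 11.

11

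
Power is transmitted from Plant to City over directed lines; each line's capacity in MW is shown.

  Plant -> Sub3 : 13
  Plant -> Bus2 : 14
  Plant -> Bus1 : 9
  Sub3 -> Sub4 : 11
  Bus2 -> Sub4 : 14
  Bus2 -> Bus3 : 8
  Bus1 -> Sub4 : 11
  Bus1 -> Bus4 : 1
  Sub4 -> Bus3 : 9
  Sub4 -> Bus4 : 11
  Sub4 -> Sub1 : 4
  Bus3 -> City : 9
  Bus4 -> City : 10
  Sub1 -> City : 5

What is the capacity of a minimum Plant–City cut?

23

Augment Plant→Bus2→Bus3→City: bottleneck 8, flow now 8.
Augment Plant→Bus1→Bus4→City: bottleneck 1, flow now 9.
Augment Plant→Sub3→Sub4→Bus3→City: bottleneck 1, flow now 10.
Augment Plant→Sub3→Sub4→Bus4→City: bottleneck 9, flow now 19.
Augment Plant→Sub3→Sub4→Sub1→City: bottleneck 1, flow now 20.
Augment Plant→Bus2→Sub4→Sub1→City: bottleneck 3, flow now 23.
No augmenting path remains; maximum flow = 23.
By max-flow min-cut, the minimum cut capacity equals the max flow.
In the residual graph, reachable from Plant: {Plant, Sub3, Bus2, Bus1, Sub4, Bus3, Bus4}.
Min-cut edges: Sub4→Sub1 (4), Bus3→City (9), Bus4→City (10); capacity 4 + 9 + 10 = 23.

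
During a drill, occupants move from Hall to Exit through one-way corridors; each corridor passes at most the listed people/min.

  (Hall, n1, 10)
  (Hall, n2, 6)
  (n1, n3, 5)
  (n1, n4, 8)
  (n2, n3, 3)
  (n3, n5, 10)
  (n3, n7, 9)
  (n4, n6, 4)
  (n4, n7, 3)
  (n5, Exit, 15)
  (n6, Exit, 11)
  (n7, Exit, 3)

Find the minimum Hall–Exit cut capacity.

13

Augment Hall→n1→n3→n5→Exit: bottleneck 5, flow now 5.
Augment Hall→n1→n4→n6→Exit: bottleneck 4, flow now 9.
Augment Hall→n1→n4→n7→Exit: bottleneck 1, flow now 10.
Augment Hall→n2→n3→n5→Exit: bottleneck 3, flow now 13.
No augmenting path remains; maximum flow = 13.
By max-flow min-cut, the minimum cut capacity equals the max flow.
In the residual graph, reachable from Hall: {Hall, n2}.
Min-cut edges: Hall→n1 (10), n2→n3 (3); capacity 10 + 3 = 13.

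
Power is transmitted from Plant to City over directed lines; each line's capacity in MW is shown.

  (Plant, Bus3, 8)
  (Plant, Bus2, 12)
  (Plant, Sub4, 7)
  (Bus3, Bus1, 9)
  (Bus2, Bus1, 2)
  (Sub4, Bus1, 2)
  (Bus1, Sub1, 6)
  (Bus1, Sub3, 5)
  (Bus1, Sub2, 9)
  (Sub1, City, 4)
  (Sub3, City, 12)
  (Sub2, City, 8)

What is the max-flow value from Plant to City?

Augment Plant→Bus3→Bus1→Sub1→City: bottleneck 4, flow now 4.
Augment Plant→Bus3→Bus1→Sub3→City: bottleneck 4, flow now 8.
Augment Plant→Bus2→Bus1→Sub3→City: bottleneck 1, flow now 9.
Augment Plant→Bus2→Bus1→Sub2→City: bottleneck 1, flow now 10.
Augment Plant→Sub4→Bus1→Sub2→City: bottleneck 2, flow now 12.
No augmenting path remains; maximum flow = 12.
In the residual graph, reachable from Plant: {Plant, Bus2, Sub4}.
Min-cut edges: Plant→Bus3 (8), Bus2→Bus1 (2), Sub4→Bus1 (2); capacity 8 + 2 + 2 = 12.
This cut is saturated, so no flow can exceed 12.

12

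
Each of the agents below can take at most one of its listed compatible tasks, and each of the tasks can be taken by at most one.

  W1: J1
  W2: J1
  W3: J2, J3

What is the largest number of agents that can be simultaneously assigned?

2

Unit-capacity flow: source→left, listed edges, right→sink; max matching = max flow.
Augmenting path W1→J1 (+1); matched 1.
Augmenting path W3→J2 (+1); matched 2.
No augmenting path remains; maximum matching = 2.
König certificate: {W3, J1} is a vertex cover of size 2 (every listed pair touches it), so no matching can be larger.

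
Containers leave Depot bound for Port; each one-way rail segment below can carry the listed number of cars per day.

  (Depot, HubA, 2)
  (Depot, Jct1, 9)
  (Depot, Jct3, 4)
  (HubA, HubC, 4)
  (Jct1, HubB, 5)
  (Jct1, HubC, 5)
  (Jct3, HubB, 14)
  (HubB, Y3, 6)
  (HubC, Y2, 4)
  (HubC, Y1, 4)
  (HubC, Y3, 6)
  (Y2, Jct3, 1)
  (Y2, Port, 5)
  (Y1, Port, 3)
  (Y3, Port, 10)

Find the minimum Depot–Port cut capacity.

Augment Depot→HubA→HubC→Y2→Port: bottleneck 2, flow now 2.
Augment Depot→Jct1→HubB→Y3→Port: bottleneck 5, flow now 7.
Augment Depot→Jct1→HubC→Y2→Port: bottleneck 2, flow now 9.
Augment Depot→Jct1→HubC→Y1→Port: bottleneck 2, flow now 11.
Augment Depot→Jct3→HubB→Y3→Port: bottleneck 1, flow now 12.
Augment Depot→Jct3→HubB→Jct1→HubC→Y1→Port: bottleneck 1, flow now 13. (uses reverse residual edge)
No augmenting path remains; maximum flow = 13.
By max-flow min-cut, the minimum cut capacity equals the max flow.
In the residual graph, reachable from Depot: {Depot, Jct1, Jct3, HubB}.
Min-cut edges: Depot→HubA (2), Jct1→HubC (5), HubB→Y3 (6); capacity 2 + 5 + 6 = 13.

13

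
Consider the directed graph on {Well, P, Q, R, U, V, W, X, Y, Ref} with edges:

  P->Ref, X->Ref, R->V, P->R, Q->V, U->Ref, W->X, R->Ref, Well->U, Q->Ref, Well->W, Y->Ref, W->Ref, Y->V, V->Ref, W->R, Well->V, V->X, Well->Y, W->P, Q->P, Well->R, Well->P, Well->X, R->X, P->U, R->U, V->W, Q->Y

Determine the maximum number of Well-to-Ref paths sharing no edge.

7

Assign every edge capacity 1; by Menger, the answer equals the max flow.
Path Well→P→Ref (+1); total 1.
Path Well→R→Ref (+1); total 2.
Path Well→U→Ref (+1); total 3.
Path Well→V→Ref (+1); total 4.
Path Well→W→Ref (+1); total 5.
Path Well→X→Ref (+1); total 6.
Path Well→Y→Ref (+1); total 7.
No residual Well→Ref path; max flow = 7.
Certifying cut of size 7: {Well→P, Well→R, Well→U, Well→V, Well→W, Well→X, Well→Y}.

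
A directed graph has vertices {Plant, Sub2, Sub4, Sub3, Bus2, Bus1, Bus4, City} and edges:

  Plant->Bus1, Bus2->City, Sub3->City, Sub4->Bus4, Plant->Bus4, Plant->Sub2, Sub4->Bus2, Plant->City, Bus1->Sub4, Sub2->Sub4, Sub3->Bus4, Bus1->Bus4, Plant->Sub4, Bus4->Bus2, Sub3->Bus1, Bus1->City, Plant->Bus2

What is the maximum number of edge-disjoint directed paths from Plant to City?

Assign every edge capacity 1; by Menger, the answer equals the max flow.
Path Plant→City (+1); total 1.
Path Plant→Bus2→City (+1); total 2.
Path Plant→Bus1→City (+1); total 3.
No residual Plant→City path; max flow = 3.
Certifying cut of size 3: {Bus2→City, Plant→Bus1, Plant→City}.

3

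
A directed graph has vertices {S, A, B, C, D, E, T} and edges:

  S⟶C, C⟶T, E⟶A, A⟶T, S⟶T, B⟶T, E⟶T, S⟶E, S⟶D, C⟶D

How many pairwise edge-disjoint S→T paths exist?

3

Assign every edge capacity 1; by Menger, the answer equals the max flow.
Path S→T (+1); total 1.
Path S→C→T (+1); total 2.
Path S→E→T (+1); total 3.
No residual S→T path; max flow = 3.
Certifying cut of size 3: {S→C, S→E, S→T}.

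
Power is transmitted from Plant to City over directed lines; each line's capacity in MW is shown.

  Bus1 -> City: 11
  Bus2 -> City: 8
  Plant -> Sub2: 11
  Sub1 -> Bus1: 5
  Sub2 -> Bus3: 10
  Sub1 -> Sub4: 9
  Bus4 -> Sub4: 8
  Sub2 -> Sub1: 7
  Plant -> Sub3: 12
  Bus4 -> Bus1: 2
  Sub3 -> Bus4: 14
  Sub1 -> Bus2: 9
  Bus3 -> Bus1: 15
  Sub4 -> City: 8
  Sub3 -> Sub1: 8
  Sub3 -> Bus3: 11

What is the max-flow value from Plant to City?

23

Augment Plant→Sub3→Sub1→Bus1→City: bottleneck 5, flow now 5.
Augment Plant→Sub3→Sub1→Bus2→City: bottleneck 3, flow now 8.
Augment Plant→Sub3→Bus4→Bus1→City: bottleneck 2, flow now 10.
Augment Plant→Sub3→Bus4→Sub4→City: bottleneck 2, flow now 12.
Augment Plant→Sub2→Sub1→Bus2→City: bottleneck 5, flow now 17.
Augment Plant→Sub2→Sub1→Sub4→City: bottleneck 2, flow now 19.
Augment Plant→Sub2→Bus3→Bus1→City: bottleneck 4, flow now 23.
No augmenting path remains; maximum flow = 23.
In the residual graph, reachable from Plant: {Plant}.
Min-cut edges: Plant→Sub3 (12), Plant→Sub2 (11); capacity 12 + 11 = 23.
This cut is saturated, so no flow can exceed 23.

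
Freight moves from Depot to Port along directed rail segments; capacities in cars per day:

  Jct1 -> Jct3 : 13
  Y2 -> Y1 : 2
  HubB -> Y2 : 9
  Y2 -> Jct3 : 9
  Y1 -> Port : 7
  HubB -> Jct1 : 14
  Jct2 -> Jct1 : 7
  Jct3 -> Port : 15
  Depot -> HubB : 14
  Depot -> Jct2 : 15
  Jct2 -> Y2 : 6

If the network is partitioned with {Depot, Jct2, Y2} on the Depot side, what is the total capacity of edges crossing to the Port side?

Edges leaving {Depot, Jct2, Y2}: Depot→HubB (14), Jct2→Jct1 (7), Y2→Y1 (2), Y2→Jct3 (9).
Cut capacity = 14 + 7 + 2 + 9 = 32.

32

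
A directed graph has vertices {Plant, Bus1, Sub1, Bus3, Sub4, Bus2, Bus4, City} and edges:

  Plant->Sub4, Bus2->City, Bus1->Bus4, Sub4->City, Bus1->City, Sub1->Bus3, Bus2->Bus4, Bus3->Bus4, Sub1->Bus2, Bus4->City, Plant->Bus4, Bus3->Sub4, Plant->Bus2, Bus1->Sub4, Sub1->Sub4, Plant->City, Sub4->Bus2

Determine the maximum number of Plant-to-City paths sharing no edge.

4

Assign every edge capacity 1; by Menger, the answer equals the max flow.
Path Plant→City (+1); total 1.
Path Plant→Sub4→City (+1); total 2.
Path Plant→Bus2→City (+1); total 3.
Path Plant→Bus4→City (+1); total 4.
No residual Plant→City path; max flow = 4.
Certifying cut of size 4: {Plant→Bus2, Plant→Bus4, Plant→City, Plant→Sub4}.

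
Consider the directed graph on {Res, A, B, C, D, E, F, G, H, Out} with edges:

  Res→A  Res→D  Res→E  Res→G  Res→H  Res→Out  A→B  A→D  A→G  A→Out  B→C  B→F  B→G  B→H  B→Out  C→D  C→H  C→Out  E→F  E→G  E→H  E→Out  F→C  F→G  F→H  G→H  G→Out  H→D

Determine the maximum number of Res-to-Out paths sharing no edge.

4

Assign every edge capacity 1; by Menger, the answer equals the max flow.
Path Res→Out (+1); total 1.
Path Res→A→Out (+1); total 2.
Path Res→E→Out (+1); total 3.
Path Res→G→Out (+1); total 4.
No residual Res→Out path; max flow = 4.
Certifying cut of size 4: {Res→A, Res→E, Res→G, Res→Out}.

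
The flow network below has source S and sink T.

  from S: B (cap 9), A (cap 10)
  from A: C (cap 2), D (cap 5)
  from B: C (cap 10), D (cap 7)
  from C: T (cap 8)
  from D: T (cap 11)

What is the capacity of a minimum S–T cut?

Augment S→A→C→T: bottleneck 2, flow now 2.
Augment S→A→D→T: bottleneck 5, flow now 7.
Augment S→B→C→T: bottleneck 6, flow now 13.
Augment S→B→D→T: bottleneck 3, flow now 16.
No augmenting path remains; maximum flow = 16.
By max-flow min-cut, the minimum cut capacity equals the max flow.
In the residual graph, reachable from S: {S, A}.
Min-cut edges: S→B (9), A→C (2), A→D (5); capacity 9 + 2 + 5 = 16.

16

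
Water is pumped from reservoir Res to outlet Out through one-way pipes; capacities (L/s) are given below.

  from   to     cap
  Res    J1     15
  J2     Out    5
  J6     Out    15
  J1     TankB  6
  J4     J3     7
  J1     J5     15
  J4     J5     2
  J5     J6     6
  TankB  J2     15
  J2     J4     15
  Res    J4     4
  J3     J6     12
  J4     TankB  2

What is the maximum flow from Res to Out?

16

Augment Res→J4→TankB→J2→Out: bottleneck 2, flow now 2.
Augment Res→J4→J5→J6→Out: bottleneck 2, flow now 4.
Augment Res→J1→TankB→J2→Out: bottleneck 3, flow now 7.
Augment Res→J1→J5→J6→Out: bottleneck 4, flow now 11.
Augment Res→J1→TankB→J4→J3→J6→Out: bottleneck 2, flow now 13. (uses reverse residual edge)
Augment Res→J1→J5→J4→J3→J6→Out: bottleneck 2, flow now 15. (uses reverse residual edge)
Augment Res→J1→TankB→J2→J4→J3→J6→Out: bottleneck 1, flow now 16.
No augmenting path remains; maximum flow = 16.
In the residual graph, reachable from Res: {Res, J1, J5}.
Min-cut edges: Res→J4 (4), J1→TankB (6), J5→J6 (6); capacity 4 + 6 + 6 = 16.
This cut is saturated, so no flow can exceed 16.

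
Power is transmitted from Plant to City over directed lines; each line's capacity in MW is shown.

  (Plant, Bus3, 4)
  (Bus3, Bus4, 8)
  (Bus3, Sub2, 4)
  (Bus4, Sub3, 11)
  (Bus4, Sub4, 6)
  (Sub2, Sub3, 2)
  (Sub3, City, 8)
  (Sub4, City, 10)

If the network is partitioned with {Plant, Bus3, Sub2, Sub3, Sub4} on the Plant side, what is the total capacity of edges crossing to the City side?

26

Edges leaving {Plant, Bus3, Sub2, Sub3, Sub4}: Bus3→Bus4 (8), Sub3→City (8), Sub4→City (10).
Cut capacity = 8 + 8 + 10 = 26.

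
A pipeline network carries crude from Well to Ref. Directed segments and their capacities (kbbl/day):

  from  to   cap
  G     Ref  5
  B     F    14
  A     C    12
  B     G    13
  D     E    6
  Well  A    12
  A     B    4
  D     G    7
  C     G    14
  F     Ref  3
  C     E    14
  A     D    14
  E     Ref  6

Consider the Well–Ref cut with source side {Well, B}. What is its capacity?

39

Edges leaving {Well, B}: Well→A (12), B→F (14), B→G (13).
Cut capacity = 12 + 14 + 13 = 39.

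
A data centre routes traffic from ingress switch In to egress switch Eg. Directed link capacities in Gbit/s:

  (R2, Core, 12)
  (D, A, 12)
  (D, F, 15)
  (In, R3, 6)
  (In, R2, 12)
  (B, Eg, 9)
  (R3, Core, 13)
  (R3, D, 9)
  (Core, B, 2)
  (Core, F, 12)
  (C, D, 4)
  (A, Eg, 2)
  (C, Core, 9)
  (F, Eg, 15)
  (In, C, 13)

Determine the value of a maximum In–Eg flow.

19

Augment In→C→Core→B→Eg: bottleneck 2, flow now 2.
Augment In→C→Core→F→Eg: bottleneck 7, flow now 9.
Augment In→C→D→A→Eg: bottleneck 2, flow now 11.
Augment In→C→D→F→Eg: bottleneck 2, flow now 13.
Augment In→R3→Core→F→Eg: bottleneck 5, flow now 18.
Augment In→R3→D→F→Eg: bottleneck 1, flow now 19.
No augmenting path remains; maximum flow = 19.
In the residual graph, reachable from In: {In, C, R3, R2, Core, D, A, F}.
Min-cut edges: Core→B (2), A→Eg (2), F→Eg (15); capacity 2 + 2 + 15 = 19.
This cut is saturated, so no flow can exceed 19.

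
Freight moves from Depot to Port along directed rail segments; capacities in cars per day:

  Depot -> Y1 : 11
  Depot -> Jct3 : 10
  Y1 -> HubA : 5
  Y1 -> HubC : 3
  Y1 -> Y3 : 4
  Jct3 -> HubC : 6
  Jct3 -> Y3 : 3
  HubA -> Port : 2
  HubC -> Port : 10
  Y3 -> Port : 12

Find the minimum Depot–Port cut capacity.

Augment Depot→Y1→HubA→Port: bottleneck 2, flow now 2.
Augment Depot→Y1→HubC→Port: bottleneck 3, flow now 5.
Augment Depot→Y1→Y3→Port: bottleneck 4, flow now 9.
Augment Depot→Jct3→HubC→Port: bottleneck 6, flow now 15.
Augment Depot→Jct3→Y3→Port: bottleneck 3, flow now 18.
No augmenting path remains; maximum flow = 18.
By max-flow min-cut, the minimum cut capacity equals the max flow.
In the residual graph, reachable from Depot: {Depot, Y1, Jct3, HubA}.
Min-cut edges: Y1→HubC (3), Y1→Y3 (4), Jct3→HubC (6), Jct3→Y3 (3), HubA→Port (2); capacity 3 + 4 + 6 + 3 + 2 = 18.

18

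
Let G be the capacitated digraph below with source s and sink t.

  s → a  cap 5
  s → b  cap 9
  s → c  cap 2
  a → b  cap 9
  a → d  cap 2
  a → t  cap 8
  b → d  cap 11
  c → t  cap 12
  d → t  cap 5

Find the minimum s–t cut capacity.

12

Augment s→a→t: bottleneck 5, flow now 5.
Augment s→c→t: bottleneck 2, flow now 7.
Augment s→b→d→t: bottleneck 5, flow now 12.
No augmenting path remains; maximum flow = 12.
By max-flow min-cut, the minimum cut capacity equals the max flow.
In the residual graph, reachable from s: {s, b, d}.
Min-cut edges: s→a (5), s→c (2), d→t (5); capacity 5 + 2 + 5 = 12.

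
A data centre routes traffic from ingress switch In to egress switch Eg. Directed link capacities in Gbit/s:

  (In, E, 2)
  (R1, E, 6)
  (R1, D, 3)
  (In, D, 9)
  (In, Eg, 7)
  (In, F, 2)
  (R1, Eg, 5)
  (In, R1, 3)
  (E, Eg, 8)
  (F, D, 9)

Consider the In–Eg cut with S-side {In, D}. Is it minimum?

No — its capacity is 14, but the minimum cut has capacity 12.

Given cut capacity: 3 + 2 + 2 + 7 = 14.
Augment In→Eg: bottleneck 7, flow now 7.
Augment In→R1→Eg: bottleneck 3, flow now 10.
Augment In→E→Eg: bottleneck 2, flow now 12.
No augmenting path remains; maximum flow = 12.
In the residual graph, reachable from In: {In, F, D}.
Min-cut edges: In→R1 (3), In→E (2), In→Eg (7); capacity 3 + 2 + 7 = 12.
Cut capacity 14 exceeds the max flow 12, so it is not minimum.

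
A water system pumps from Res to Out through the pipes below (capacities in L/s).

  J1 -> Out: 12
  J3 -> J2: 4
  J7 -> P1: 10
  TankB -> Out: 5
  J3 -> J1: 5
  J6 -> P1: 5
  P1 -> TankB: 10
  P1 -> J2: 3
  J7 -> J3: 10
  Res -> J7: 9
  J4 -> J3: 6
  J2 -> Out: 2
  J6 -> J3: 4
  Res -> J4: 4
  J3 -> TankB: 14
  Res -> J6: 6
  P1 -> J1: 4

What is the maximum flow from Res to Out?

Augment Res→J4→J3→TankB→Out: bottleneck 4, flow now 4.
Augment Res→J7→J3→TankB→Out: bottleneck 1, flow now 5.
Augment Res→J7→J3→J2→Out: bottleneck 2, flow now 7.
Augment Res→J7→J3→J1→Out: bottleneck 5, flow now 12.
Augment Res→J7→P1→J1→Out: bottleneck 1, flow now 13.
Augment Res→J6→P1→J1→Out: bottleneck 3, flow now 16.
No augmenting path remains; maximum flow = 16.
In the residual graph, reachable from Res: {Res, J4, J7, J6, J3, P1, TankB, J2}.
Min-cut edges: J3→J1 (5), P1→J1 (4), TankB→Out (5), J2→Out (2); capacity 5 + 4 + 5 + 2 = 16.
This cut is saturated, so no flow can exceed 16.

16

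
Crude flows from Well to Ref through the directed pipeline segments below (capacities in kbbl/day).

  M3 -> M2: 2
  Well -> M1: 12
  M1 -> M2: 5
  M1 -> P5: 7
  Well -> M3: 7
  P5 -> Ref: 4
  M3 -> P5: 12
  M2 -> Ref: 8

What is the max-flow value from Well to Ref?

11

Augment Well→M1→M2→Ref: bottleneck 5, flow now 5.
Augment Well→M1→P5→Ref: bottleneck 4, flow now 9.
Augment Well→M3→M2→Ref: bottleneck 2, flow now 11.
No augmenting path remains; maximum flow = 11.
In the residual graph, reachable from Well: {Well, M1, M3, P5}.
Min-cut edges: M1→M2 (5), M3→M2 (2), P5→Ref (4); capacity 5 + 2 + 4 = 11.
This cut is saturated, so no flow can exceed 11.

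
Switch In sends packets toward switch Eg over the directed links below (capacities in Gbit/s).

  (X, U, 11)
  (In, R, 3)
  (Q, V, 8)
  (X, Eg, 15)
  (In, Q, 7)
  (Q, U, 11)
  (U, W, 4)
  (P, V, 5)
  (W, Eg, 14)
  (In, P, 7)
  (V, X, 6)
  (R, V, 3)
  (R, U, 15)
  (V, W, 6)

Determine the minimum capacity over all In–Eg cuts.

15

Augment In→P→V→W→Eg: bottleneck 5, flow now 5.
Augment In→Q→U→W→Eg: bottleneck 4, flow now 9.
Augment In→Q→V→W→Eg: bottleneck 1, flow now 10.
Augment In→Q→V→X→Eg: bottleneck 2, flow now 12.
Augment In→R→V→X→Eg: bottleneck 3, flow now 15.
No augmenting path remains; maximum flow = 15.
By max-flow min-cut, the minimum cut capacity equals the max flow.
In the residual graph, reachable from In: {In, P}.
Min-cut edges: In→Q (7), In→R (3), P→V (5); capacity 7 + 3 + 5 = 15.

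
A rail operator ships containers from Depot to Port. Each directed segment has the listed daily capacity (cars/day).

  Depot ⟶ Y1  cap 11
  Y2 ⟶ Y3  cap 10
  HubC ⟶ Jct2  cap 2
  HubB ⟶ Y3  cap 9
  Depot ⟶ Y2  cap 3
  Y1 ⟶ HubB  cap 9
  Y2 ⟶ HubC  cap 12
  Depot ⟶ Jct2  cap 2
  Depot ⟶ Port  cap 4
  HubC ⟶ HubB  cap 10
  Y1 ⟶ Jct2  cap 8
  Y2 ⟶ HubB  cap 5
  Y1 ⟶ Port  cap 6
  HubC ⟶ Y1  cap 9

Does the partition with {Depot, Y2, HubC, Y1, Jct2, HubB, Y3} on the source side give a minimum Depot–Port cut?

Yes — it is a minimum cut (capacity 10).

Given cut capacity: 4 + 6 = 10.
Augment Depot→Port: bottleneck 4, flow now 4.
Augment Depot→Y1→Port: bottleneck 6, flow now 10.
No augmenting path remains; maximum flow = 10.
Cut capacity 10 equals the max flow, so it is a minimum cut.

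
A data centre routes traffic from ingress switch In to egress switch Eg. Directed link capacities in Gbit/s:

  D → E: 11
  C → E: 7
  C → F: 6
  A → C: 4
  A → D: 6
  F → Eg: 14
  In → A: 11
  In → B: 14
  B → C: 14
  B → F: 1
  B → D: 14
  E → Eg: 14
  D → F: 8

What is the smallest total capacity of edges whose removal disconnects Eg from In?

Augment In→B→F→Eg: bottleneck 1, flow now 1.
Augment In→A→C→E→Eg: bottleneck 4, flow now 5.
Augment In→A→D→E→Eg: bottleneck 6, flow now 11.
Augment In→B→C→E→Eg: bottleneck 3, flow now 14.
Augment In→B→C→F→Eg: bottleneck 6, flow now 20.
Augment In→B→D→E→Eg: bottleneck 1, flow now 21.
Augment In→B→D→F→Eg: bottleneck 3, flow now 24.
No augmenting path remains; maximum flow = 24.
By max-flow min-cut, the minimum cut capacity equals the max flow.
In the residual graph, reachable from In: {In, A}.
Min-cut edges: In→B (14), A→C (4), A→D (6); capacity 14 + 4 + 6 = 24.

24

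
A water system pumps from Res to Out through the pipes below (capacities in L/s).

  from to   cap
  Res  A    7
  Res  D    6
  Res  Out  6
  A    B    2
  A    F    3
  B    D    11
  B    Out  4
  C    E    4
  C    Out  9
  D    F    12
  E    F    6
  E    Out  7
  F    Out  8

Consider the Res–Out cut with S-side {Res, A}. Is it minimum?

Given cut capacity: 6 + 6 + 2 + 3 = 17.
Augment Res→Out: bottleneck 6, flow now 6.
Augment Res→A→B→Out: bottleneck 2, flow now 8.
Augment Res→A→F→Out: bottleneck 3, flow now 11.
Augment Res→D→F→Out: bottleneck 5, flow now 16.
No augmenting path remains; maximum flow = 16.
In the residual graph, reachable from Res: {Res, A, D, F}.
Min-cut edges: Res→Out (6), A→B (2), F→Out (8); capacity 6 + 2 + 8 = 16.
Cut capacity 17 exceeds the max flow 16, so it is not minimum.

No — its capacity is 17, but the minimum cut has capacity 16.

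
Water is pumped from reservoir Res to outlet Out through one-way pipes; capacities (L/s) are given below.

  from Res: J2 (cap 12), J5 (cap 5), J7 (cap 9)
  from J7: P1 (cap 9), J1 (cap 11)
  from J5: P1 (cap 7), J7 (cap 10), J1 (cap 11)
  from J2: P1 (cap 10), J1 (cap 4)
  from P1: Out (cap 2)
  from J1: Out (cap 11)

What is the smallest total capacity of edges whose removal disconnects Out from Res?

Augment Res→J7→P1→Out: bottleneck 2, flow now 2.
Augment Res→J7→J1→Out: bottleneck 7, flow now 9.
Augment Res→J5→J1→Out: bottleneck 4, flow now 13.
No augmenting path remains; maximum flow = 13.
By max-flow min-cut, the minimum cut capacity equals the max flow.
In the residual graph, reachable from Res: {Res, J7, J5, J2, P1, J1}.
Min-cut edges: P1→Out (2), J1→Out (11); capacity 2 + 11 = 13.

13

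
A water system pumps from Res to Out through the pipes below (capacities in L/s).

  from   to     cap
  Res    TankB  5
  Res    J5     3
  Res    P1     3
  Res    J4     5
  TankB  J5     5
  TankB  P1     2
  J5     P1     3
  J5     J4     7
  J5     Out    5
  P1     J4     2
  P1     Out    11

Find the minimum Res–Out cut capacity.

11

Augment Res→J5→Out: bottleneck 3, flow now 3.
Augment Res→P1→Out: bottleneck 3, flow now 6.
Augment Res→TankB→J5→Out: bottleneck 2, flow now 8.
Augment Res→TankB→P1→Out: bottleneck 2, flow now 10.
Augment Res→TankB→J5→P1→Out: bottleneck 1, flow now 11.
No augmenting path remains; maximum flow = 11.
By max-flow min-cut, the minimum cut capacity equals the max flow.
In the residual graph, reachable from Res: {Res, J4}.
Min-cut edges: Res→TankB (5), Res→J5 (3), Res→P1 (3); capacity 5 + 3 + 3 = 11.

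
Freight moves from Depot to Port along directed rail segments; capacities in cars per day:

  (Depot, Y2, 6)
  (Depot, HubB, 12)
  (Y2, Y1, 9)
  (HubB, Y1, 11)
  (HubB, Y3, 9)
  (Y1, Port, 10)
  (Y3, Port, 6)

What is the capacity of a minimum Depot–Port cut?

Augment Depot→Y2→Y1→Port: bottleneck 6, flow now 6.
Augment Depot→HubB→Y1→Port: bottleneck 4, flow now 10.
Augment Depot→HubB→Y3→Port: bottleneck 6, flow now 16.
No augmenting path remains; maximum flow = 16.
By max-flow min-cut, the minimum cut capacity equals the max flow.
In the residual graph, reachable from Depot: {Depot, Y2, HubB, Y1, Y3}.
Min-cut edges: Y1→Port (10), Y3→Port (6); capacity 10 + 6 = 16.

16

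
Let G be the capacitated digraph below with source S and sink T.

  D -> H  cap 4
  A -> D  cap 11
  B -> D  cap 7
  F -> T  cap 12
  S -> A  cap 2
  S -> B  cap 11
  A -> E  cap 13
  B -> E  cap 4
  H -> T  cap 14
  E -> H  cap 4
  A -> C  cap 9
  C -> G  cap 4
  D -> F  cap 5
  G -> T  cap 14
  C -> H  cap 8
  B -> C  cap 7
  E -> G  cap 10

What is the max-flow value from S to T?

Augment S→A→C→G→T: bottleneck 2, flow now 2.
Augment S→B→C→G→T: bottleneck 2, flow now 4.
Augment S→B→C→H→T: bottleneck 5, flow now 9.
Augment S→B→D→F→T: bottleneck 4, flow now 13.
No augmenting path remains; maximum flow = 13.
In the residual graph, reachable from S: {S}.
Min-cut edges: S→A (2), S→B (11); capacity 2 + 11 = 13.
This cut is saturated, so no flow can exceed 13.

13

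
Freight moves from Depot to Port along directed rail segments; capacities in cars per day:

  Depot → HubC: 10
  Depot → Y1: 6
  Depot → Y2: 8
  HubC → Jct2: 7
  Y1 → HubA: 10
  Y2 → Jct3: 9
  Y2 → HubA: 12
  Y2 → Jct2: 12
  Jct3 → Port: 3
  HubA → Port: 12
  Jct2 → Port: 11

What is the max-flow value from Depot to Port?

21

Augment Depot→HubC→Jct2→Port: bottleneck 7, flow now 7.
Augment Depot→Y1→HubA→Port: bottleneck 6, flow now 13.
Augment Depot→Y2→Jct3→Port: bottleneck 3, flow now 16.
Augment Depot→Y2→HubA→Port: bottleneck 5, flow now 21.
No augmenting path remains; maximum flow = 21.
In the residual graph, reachable from Depot: {Depot, HubC}.
Min-cut edges: Depot→Y1 (6), Depot→Y2 (8), HubC→Jct2 (7); capacity 6 + 8 + 7 = 21.
This cut is saturated, so no flow can exceed 21.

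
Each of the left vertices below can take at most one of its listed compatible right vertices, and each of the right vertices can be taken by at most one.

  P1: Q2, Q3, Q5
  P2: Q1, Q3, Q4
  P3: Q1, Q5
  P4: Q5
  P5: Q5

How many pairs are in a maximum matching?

4

Unit-capacity flow: source→left, listed edges, right→sink; max matching = max flow.
Augmenting path P1→Q2 (+1); matched 1.
Augmenting path P2→Q1 (+1); matched 2.
Augmenting path P3→Q5 (+1); matched 3.
Augmenting path P4→Q5→P3→Q1→P2→Q3 (+1); matched 4.
No augmenting path remains; maximum matching = 4.
König certificate: {P1, P2, P3, Q5} is a vertex cover of size 4 (every listed pair touches it), so no matching can be larger.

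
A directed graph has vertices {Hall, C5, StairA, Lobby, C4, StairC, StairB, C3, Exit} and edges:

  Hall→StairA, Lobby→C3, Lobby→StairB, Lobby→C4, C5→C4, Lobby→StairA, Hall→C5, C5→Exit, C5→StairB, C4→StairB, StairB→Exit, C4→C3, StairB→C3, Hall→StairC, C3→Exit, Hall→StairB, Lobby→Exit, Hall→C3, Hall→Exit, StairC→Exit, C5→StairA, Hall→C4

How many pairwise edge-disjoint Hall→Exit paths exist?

Assign every edge capacity 1; by Menger, the answer equals the max flow.
Path Hall→Exit (+1); total 1.
Path Hall→C5→Exit (+1); total 2.
Path Hall→StairC→Exit (+1); total 3.
Path Hall→StairB→Exit (+1); total 4.
Path Hall→C3→Exit (+1); total 5.
No residual Hall→Exit path; max flow = 5.
Certifying cut of size 5: {C3→Exit, Hall→C5, Hall→Exit, Hall→StairC, StairB→Exit}.

5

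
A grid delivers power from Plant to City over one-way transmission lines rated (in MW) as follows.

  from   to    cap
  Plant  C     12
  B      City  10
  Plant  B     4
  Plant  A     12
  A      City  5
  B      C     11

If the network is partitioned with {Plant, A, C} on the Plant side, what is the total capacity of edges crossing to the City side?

9

Edges leaving {Plant, A, C}: Plant→B (4), A→City (5).
Cut capacity = 4 + 5 = 9.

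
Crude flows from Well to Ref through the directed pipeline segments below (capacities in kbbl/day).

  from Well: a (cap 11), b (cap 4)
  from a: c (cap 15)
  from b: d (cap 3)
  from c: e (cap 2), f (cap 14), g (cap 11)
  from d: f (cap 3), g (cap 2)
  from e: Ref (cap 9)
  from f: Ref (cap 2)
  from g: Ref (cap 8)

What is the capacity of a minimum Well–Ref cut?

12

Augment Well→a→c→e→Ref: bottleneck 2, flow now 2.
Augment Well→a→c→f→Ref: bottleneck 2, flow now 4.
Augment Well→a→c→g→Ref: bottleneck 7, flow now 11.
Augment Well→b→d→g→Ref: bottleneck 1, flow now 12.
No augmenting path remains; maximum flow = 12.
By max-flow min-cut, the minimum cut capacity equals the max flow.
In the residual graph, reachable from Well: {Well, a, b, c, d, f, g}.
Min-cut edges: c→e (2), f→Ref (2), g→Ref (8); capacity 2 + 2 + 8 = 12.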